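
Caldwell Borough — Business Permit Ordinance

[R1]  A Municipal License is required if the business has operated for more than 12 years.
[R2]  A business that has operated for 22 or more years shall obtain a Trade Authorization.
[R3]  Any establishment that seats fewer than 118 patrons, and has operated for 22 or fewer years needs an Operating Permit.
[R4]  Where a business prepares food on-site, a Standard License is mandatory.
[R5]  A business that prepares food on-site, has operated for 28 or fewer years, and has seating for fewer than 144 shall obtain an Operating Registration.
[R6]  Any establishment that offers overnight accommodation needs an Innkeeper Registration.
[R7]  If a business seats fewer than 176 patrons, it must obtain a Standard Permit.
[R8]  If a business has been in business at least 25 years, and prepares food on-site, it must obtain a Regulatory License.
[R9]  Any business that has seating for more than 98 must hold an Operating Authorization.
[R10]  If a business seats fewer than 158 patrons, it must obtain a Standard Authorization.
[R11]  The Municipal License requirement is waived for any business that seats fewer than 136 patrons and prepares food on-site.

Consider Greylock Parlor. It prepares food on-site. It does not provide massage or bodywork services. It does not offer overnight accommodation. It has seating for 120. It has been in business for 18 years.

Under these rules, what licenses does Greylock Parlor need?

Operating Authorization, Operating Registration, Standard Authorization, Standard License, Standard Permit

[R1] years in business 18 > 12 → Municipal License required.
[R2] years in business 18 < 22 → Trade Authorization not required.
[R3] seating 120 ≥ 118; years in business 18 ≤ 22 → Operating Permit not required.
[R4] prepares food on-site → Standard License required.
[R5] prepares food on-site; years in business 18 ≤ 28; seating 120 < 144 → Operating Registration required.
[R6] does not offer overnight accommodation → Innkeeper Registration not required.
[R7] seating 120 < 176 → Standard Permit required.
[R8] years in business 18 < 25; prepares food on-site → Regulatory License not required.
[R9] seating 120 > 98 → Operating Authorization required.
[R10] seating 120 < 158 → Standard Authorization required.
[R11] seating 120 < 136; prepares food on-site → exempt from Municipal License.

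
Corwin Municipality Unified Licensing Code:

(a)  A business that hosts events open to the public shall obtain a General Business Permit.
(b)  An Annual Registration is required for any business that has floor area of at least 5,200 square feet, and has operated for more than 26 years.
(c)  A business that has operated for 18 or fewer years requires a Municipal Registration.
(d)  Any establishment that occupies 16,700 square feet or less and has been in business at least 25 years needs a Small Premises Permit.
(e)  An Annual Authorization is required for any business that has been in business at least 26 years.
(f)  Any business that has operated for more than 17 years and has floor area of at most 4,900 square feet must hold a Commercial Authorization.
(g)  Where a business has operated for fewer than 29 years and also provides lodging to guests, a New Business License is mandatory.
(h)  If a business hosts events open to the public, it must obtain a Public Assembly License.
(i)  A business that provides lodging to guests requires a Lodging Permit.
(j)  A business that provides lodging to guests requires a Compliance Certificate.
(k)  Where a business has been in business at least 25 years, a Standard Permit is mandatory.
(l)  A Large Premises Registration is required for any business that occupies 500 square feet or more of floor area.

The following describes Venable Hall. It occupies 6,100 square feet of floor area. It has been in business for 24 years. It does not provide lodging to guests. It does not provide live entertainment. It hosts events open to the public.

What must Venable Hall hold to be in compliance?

General Business Permit, Large Premises Registration, Public Assembly License

(a) hosts events open to the public → General Business Permit required.
(b) floor area 6,100 square feet ≥ 5,200 square feet; years in business 24 ≤ 26 → Annual Registration not required.
(c) years in business 24 > 18 → Municipal Registration not required.
(d) floor area 6,100 square feet ≤ 16,700 square feet; years in business 24 < 25 → Small Premises Permit not required.
(e) years in business 24 < 26 → Annual Authorization not required.
(f) years in business 24 > 17; floor area 6,100 square feet > 4,900 square feet → Commercial Authorization not required.
(g) years in business 24 < 29; does not provide lodging to guests → New Business License not required.
(h) hosts events open to the public → Public Assembly License required.
(i) does not provide lodging to guests → Lodging Permit not required.
(j) does not provide lodging to guests → Compliance Certificate not required.
(k) years in business 24 < 25 → Standard Permit not required.
(l) floor area 6,100 square feet ≥ 500 square feet → Large Premises Registration required.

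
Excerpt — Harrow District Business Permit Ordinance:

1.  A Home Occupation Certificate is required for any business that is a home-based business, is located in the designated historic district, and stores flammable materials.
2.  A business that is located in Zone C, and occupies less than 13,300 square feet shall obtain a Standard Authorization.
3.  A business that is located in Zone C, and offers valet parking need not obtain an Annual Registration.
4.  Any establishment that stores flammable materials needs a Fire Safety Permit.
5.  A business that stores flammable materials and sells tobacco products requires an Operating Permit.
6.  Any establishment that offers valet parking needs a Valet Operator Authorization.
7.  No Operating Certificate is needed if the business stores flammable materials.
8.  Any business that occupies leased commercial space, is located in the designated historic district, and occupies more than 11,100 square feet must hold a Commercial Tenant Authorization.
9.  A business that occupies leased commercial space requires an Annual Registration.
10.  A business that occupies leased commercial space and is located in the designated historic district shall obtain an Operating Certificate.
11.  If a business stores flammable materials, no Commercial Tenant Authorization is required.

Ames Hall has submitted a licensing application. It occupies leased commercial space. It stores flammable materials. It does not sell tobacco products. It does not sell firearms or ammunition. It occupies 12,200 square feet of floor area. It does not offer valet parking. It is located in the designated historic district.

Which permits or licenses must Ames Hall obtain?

Annual Registration, Fire Safety Permit

1. occupies leased commercial space (not: is a home-based business); is located in the designated historic district; stores flammable materials → Home Occupation Certificate not required.
2. is located in the designated historic district (not: is located in Zone C); floor area 12,200 square feet < 13,300 square feet → Standard Authorization not required.
3. is located in the designated historic district (not: is located in Zone C); does not offer valet parking → Annual Registration exemption does not apply.
4. stores flammable materials → Fire Safety Permit required.
5. stores flammable materials; does not sell tobacco products → Operating Permit not required.
6. does not offer valet parking → Valet Operator Authorization not required.
7. stores flammable materials → exempt from Operating Certificate.
8. occupies leased commercial space; is located in the designated historic district; floor area 12,200 square feet > 11,100 square feet → Commercial Tenant Authorization required.
9. occupies leased commercial space → Annual Registration required.
10. occupies leased commercial space; is located in the designated historic district → Operating Certificate required.
11. stores flammable materials → exempt from Commercial Tenant Authorization.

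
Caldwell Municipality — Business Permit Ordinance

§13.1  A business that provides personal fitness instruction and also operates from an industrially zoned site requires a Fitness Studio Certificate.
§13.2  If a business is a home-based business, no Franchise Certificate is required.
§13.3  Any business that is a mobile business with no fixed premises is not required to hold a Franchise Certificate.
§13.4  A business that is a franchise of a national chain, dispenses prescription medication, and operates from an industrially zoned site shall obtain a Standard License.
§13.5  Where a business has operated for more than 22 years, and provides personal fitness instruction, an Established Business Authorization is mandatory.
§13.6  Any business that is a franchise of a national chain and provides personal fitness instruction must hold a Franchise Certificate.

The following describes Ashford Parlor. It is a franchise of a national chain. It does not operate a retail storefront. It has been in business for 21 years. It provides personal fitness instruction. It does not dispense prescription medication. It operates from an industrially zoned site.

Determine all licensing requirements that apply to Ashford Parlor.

§13.1 provides personal fitness instruction; operates from an industrially zoned site → Fitness Studio Certificate required.
§13.2 operates from an industrially zoned site (not: is a home-based business) → Franchise Certificate exemption does not apply.
§13.3 operates from an industrially zoned site (not: is a mobile business with no fixed premises) → Franchise Certificate exemption does not apply.
§13.4 is a franchise of a national chain; does not dispense prescription medication; operates from an industrially zoned site → Standard License not required.
§13.5 years in business 21 ≤ 22; provides personal fitness instruction → Established Business Authorization not required.
§13.6 is a franchise of a national chain; provides personal fitness instruction → Franchise Certificate required.

Fitness Studio Certificate, Franchise Certificate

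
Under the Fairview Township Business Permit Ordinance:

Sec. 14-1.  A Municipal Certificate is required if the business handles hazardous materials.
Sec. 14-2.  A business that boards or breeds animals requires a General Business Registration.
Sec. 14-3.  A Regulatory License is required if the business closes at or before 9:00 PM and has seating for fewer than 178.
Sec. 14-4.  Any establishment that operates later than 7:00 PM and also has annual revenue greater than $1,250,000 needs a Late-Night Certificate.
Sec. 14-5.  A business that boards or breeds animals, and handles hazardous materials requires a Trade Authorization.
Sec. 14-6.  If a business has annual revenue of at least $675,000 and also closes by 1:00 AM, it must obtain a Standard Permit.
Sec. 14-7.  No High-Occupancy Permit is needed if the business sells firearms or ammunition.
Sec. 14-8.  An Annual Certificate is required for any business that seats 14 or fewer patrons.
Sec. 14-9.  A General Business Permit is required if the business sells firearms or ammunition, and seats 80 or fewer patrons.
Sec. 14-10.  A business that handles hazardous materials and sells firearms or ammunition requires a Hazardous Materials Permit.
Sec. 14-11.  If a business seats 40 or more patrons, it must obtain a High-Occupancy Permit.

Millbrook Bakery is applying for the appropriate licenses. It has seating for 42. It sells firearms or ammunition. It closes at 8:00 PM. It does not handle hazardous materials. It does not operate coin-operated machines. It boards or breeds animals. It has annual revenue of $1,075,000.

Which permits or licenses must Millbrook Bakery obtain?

Sec. 14-1. does not handle hazardous materials → Municipal Certificate not required.
Sec. 14-2. boards or breeds animals → General Business Registration required.
Sec. 14-3. closes 8:00 PM, at/before 9:00 PM; seating 42 < 178 → Regulatory License required.
Sec. 14-4. closes 8:00 PM, after 7:00 PM; revenue $1,075,000 ≤ $1,250,000 → Late-Night Certificate not required.
Sec. 14-5. boards or breeds animals; does not handle hazardous materials → Trade Authorization not required.
Sec. 14-6. revenue $1,075,000 ≥ $675,000; closes 8:00 PM, at/before 1:00 AM → Standard Permit required.
Sec. 14-7. sells firearms or ammunition → exempt from High-Occupancy Permit.
Sec. 14-8. seating 42 > 14 → Annual Certificate not required.
Sec. 14-9. sells firearms or ammunition; seating 42 ≤ 80 → General Business Permit required.
Sec. 14-10. does not handle hazardous materials; sells firearms or ammunition → Hazardous Materials Permit not required.
Sec. 14-11. seating 42 ≥ 40 → High-Occupancy Permit required.

General Business Permit, General Business Registration, Regulatory License, Standard Permit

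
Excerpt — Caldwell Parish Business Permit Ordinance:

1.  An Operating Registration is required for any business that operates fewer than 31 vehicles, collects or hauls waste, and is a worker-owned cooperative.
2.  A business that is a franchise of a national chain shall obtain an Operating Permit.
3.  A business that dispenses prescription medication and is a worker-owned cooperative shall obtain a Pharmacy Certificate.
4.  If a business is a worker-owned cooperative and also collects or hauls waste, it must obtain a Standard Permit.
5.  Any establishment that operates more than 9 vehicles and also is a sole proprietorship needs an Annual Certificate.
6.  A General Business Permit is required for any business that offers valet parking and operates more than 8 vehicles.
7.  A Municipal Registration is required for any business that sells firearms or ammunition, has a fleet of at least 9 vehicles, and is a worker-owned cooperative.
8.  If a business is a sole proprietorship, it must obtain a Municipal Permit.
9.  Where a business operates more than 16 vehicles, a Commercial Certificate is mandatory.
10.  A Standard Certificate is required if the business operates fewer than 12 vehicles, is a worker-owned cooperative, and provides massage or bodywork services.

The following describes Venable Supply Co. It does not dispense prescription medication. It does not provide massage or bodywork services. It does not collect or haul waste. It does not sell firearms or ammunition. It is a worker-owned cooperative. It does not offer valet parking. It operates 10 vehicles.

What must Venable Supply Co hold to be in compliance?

None

1. vehicles 10 < 31; does not collect or haul waste; is a worker-owned cooperative → Operating Registration not required.
2. is a worker-owned cooperative (not: is a franchise of a national chain) → Operating Permit not required.
3. does not dispense prescription medication; is a worker-owned cooperative → Pharmacy Certificate not required.
4. is a worker-owned cooperative; does not collect or haul waste → Standard Permit not required.
5. vehicles 10 > 9; is a worker-owned cooperative (not: is a sole proprietorship) → Annual Certificate not required.
6. does not offer valet parking; vehicles 10 > 8 → General Business Permit not required.
7. does not sell firearms or ammunition; vehicles 10 ≥ 9; is a worker-owned cooperative → Municipal Registration not required.
8. is a worker-owned cooperative (not: is a sole proprietorship) → Municipal Permit not required.
9. vehicles 10 ≤ 16 → Commercial Certificate not required.
10. vehicles 10 < 12; is a worker-owned cooperative; does not provide massage or bodywork services → Standard Certificate not required.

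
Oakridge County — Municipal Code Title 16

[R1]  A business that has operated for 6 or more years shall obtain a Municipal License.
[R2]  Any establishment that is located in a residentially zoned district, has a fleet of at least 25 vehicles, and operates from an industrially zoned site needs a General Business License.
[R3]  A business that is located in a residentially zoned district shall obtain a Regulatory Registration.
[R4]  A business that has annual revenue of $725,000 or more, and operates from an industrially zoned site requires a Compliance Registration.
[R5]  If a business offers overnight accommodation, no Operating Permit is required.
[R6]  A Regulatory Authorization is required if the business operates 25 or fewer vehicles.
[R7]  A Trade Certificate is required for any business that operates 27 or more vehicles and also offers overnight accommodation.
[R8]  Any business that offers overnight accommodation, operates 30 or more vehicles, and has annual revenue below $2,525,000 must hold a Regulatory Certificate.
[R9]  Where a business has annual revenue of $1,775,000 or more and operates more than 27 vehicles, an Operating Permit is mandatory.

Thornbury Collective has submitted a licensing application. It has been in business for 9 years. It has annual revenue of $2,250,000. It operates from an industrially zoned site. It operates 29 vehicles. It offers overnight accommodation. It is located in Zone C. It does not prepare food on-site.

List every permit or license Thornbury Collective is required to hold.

[R1] years in business 9 ≥ 6 → Municipal License required.
[R2] is located in Zone C (not: is located in a residentially zoned district); vehicles 29 ≥ 25; operates from an industrially zoned site → General Business License not required.
[R3] is located in Zone C (not: is located in a residentially zoned district) → Regulatory Registration not required.
[R4] revenue $2,250,000 ≥ $725,000; operates from an industrially zoned site → Compliance Registration required.
[R5] offers overnight accommodation → exempt from Operating Permit.
[R6] vehicles 29 > 25 → Regulatory Authorization not required.
[R7] vehicles 29 ≥ 27; offers overnight accommodation → Trade Certificate required.
[R8] offers overnight accommodation; vehicles 29 < 30; revenue $2,250,000 < $2,525,000 → Regulatory Certificate not required.
[R9] revenue $2,250,000 ≥ $1,775,000; vehicles 29 > 27 → Operating Permit required.

Compliance Registration, Municipal License, Trade Certificate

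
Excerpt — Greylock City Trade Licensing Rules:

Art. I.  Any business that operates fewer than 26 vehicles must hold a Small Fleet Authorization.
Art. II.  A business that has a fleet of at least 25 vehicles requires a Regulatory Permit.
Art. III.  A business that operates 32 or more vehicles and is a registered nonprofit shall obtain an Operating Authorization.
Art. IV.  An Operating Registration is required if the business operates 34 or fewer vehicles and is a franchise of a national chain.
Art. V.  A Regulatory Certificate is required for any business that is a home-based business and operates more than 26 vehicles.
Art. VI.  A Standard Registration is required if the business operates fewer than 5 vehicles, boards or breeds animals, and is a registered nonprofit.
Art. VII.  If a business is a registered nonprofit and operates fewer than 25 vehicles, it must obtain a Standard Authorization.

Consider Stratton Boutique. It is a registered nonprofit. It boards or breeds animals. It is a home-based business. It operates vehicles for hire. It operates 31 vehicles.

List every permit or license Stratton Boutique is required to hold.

Regulatory Certificate, Regulatory Permit

Art. I. vehicles 31 ≥ 26 → Small Fleet Authorization not required.
Art. II. vehicles 31 ≥ 25 → Regulatory Permit required.
Art. III. vehicles 31 < 32; is a registered nonprofit → Operating Authorization not required.
Art. IV. vehicles 31 ≤ 34; is a registered nonprofit (not: is a franchise of a national chain) → Operating Registration not required.
Art. V. is a home-based business; vehicles 31 > 26 → Regulatory Certificate required.
Art. VI. vehicles 31 ≥ 5; boards or breeds animals; is a registered nonprofit → Standard Registration not required.
Art. VII. is a registered nonprofit; vehicles 31 ≥ 25 → Standard Authorization not required.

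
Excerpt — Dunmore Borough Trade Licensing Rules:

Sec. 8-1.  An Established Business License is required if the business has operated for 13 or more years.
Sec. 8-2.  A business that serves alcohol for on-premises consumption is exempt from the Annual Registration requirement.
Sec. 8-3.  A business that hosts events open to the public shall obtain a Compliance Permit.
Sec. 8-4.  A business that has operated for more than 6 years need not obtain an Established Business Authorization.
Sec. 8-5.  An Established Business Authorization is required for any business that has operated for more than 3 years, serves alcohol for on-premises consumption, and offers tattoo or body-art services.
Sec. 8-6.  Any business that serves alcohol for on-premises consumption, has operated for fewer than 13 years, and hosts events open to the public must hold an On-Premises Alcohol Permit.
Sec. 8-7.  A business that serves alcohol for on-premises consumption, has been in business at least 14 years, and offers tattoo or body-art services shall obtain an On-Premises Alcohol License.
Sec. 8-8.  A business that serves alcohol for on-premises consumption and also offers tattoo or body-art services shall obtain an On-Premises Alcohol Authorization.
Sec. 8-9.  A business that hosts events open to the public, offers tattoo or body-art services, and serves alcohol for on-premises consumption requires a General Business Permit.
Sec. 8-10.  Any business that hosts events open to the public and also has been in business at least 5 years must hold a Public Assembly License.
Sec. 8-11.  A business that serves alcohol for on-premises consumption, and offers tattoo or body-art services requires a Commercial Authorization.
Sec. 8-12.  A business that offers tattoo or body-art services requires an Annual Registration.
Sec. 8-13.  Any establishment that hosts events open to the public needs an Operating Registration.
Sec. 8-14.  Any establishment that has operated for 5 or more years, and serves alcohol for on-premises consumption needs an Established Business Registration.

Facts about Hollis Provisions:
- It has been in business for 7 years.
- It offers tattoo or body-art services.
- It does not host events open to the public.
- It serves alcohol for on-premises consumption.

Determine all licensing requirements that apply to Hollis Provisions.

Sec. 8-1. years in business 7 < 13 → Established Business License not required.
Sec. 8-2. serves alcohol for on-premises consumption → exempt from Annual Registration.
Sec. 8-3. does not host events open to the public → Compliance Permit not required.
Sec. 8-4. years in business 7 > 6 → exempt from Established Business Authorization.
Sec. 8-5. years in business 7 > 3; serves alcohol for on-premises consumption; offers tattoo or body-art services → Established Business Authorization required.
Sec. 8-6. serves alcohol for on-premises consumption; years in business 7 < 13; does not host events open to the public → On-Premises Alcohol Permit not required.
Sec. 8-7. serves alcohol for on-premises consumption; years in business 7 < 14; offers tattoo or body-art services → On-Premises Alcohol License not required.
Sec. 8-8. serves alcohol for on-premises consumption; offers tattoo or body-art services → On-Premises Alcohol Authorization required.
Sec. 8-9. does not host events open to the public; offers tattoo or body-art services; serves alcohol for on-premises consumption → General Business Permit not required.
Sec. 8-10. does not host events open to the public; years in business 7 ≥ 5 → Public Assembly License not required.
Sec. 8-11. serves alcohol for on-premises consumption; offers tattoo or body-art services → Commercial Authorization required.
Sec. 8-12. offers tattoo or body-art services → Annual Registration required.
Sec. 8-13. does not host events open to the public → Operating Registration not required.
Sec. 8-14. years in business 7 ≥ 5; serves alcohol for on-premises consumption → Established Business Registration required.

Commercial Authorization, Established Business Registration, On-Premises Alcohol Authorization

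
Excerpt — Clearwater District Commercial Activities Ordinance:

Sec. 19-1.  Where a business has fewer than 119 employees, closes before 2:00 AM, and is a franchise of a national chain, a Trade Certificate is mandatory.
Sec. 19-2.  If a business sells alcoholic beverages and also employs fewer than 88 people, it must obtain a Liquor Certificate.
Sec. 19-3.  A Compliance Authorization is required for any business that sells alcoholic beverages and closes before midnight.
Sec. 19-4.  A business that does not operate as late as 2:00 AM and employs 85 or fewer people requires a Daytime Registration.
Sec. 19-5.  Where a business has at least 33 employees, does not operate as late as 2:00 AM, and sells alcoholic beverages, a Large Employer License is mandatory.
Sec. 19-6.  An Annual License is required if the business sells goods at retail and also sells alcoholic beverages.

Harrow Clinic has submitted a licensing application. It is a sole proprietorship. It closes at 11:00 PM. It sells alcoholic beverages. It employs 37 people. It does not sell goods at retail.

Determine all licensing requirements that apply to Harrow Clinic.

Sec. 19-1. employees 37 < 119; closes 11:00 PM, at/before 2:00 AM; is a sole proprietorship (not: is a franchise of a national chain) → Trade Certificate not required.
Sec. 19-2. sells alcoholic beverages; employees 37 < 88 → Liquor Certificate required.
Sec. 19-3. sells alcoholic beverages; closes 11:00 PM, at/before midnight → Compliance Authorization required.
Sec. 19-4. closes 11:00 PM, at/before 2:00 AM; employees 37 ≤ 85 → Daytime Registration required.
Sec. 19-5. employees 37 ≥ 33; closes 11:00 PM, at/before 2:00 AM; sells alcoholic beverages → Large Employer License required.
Sec. 19-6. does not sell goods at retail; sells alcoholic beverages → Annual License not required.

Compliance Authorization, Daytime Registration, Large Employer License, Liquor Certificate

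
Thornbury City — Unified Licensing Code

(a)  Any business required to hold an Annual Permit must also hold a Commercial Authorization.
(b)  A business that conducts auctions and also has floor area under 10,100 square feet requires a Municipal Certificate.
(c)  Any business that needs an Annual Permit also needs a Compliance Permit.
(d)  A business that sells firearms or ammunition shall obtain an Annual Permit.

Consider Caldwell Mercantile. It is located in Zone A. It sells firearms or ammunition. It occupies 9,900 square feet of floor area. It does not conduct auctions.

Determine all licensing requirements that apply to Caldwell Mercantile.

(a) Annual Permit is required → Commercial Authorization also required.
(b) does not conduct auctions; floor area 9,900 square feet < 10,100 square feet → Municipal Certificate not required.
(c) Annual Permit is required → Compliance Permit also required.
(d) sells firearms or ammunition → Annual Permit required.

Annual Permit, Commercial Authorization, Compliance Permit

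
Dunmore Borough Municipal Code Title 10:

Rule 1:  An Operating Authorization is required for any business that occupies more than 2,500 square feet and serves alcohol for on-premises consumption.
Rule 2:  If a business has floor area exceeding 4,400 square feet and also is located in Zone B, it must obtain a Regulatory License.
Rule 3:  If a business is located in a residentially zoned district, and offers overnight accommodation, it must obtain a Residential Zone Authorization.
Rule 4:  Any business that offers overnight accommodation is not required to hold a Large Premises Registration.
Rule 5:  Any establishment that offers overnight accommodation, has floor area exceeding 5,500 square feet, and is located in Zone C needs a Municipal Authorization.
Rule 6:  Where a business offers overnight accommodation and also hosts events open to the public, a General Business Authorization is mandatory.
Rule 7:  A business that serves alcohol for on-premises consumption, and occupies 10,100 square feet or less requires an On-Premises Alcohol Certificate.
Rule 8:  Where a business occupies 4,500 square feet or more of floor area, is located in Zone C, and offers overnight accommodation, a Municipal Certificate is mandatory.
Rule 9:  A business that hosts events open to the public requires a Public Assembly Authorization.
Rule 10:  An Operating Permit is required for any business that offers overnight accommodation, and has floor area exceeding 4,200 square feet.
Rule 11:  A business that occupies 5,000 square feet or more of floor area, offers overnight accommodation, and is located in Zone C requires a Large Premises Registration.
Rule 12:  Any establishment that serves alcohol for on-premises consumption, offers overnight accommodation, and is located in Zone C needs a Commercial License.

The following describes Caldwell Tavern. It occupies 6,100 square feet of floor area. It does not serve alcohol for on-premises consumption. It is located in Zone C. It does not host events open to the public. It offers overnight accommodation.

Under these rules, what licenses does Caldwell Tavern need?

Municipal Authorization, Municipal Certificate, Operating Permit

Rule 1: floor area 6,100 square feet > 2,500 square feet; does not serve alcohol for on-premises consumption → Operating Authorization not required.
Rule 2: floor area 6,100 square feet > 4,400 square feet; is located in Zone C (not: is located in Zone B) → Regulatory License not required.
Rule 3: is located in Zone C (not: is located in a residentially zoned district); offers overnight accommodation → Residential Zone Authorization not required.
Rule 4: offers overnight accommodation → exempt from Large Premises Registration.
Rule 5: offers overnight accommodation; floor area 6,100 square feet > 5,500 square feet; is located in Zone C → Municipal Authorization required.
Rule 6: offers overnight accommodation; does not host events open to the public → General Business Authorization not required.
Rule 7: does not serve alcohol for on-premises consumption; floor area 6,100 square feet ≤ 10,100 square feet → On-Premises Alcohol Certificate not required.
Rule 8: floor area 6,100 square feet ≥ 4,500 square feet; is located in Zone C; offers overnight accommodation → Municipal Certificate required.
Rule 9: does not host events open to the public → Public Assembly Authorization not required.
Rule 10: offers overnight accommodation; floor area 6,100 square feet > 4,200 square feet → Operating Permit required.
Rule 11: floor area 6,100 square feet ≥ 5,000 square feet; offers overnight accommodation; is located in Zone C → Large Premises Registration required.
Rule 12: does not serve alcohol for on-premises consumption; offers overnight accommodation; is located in Zone C → Commercial License not required.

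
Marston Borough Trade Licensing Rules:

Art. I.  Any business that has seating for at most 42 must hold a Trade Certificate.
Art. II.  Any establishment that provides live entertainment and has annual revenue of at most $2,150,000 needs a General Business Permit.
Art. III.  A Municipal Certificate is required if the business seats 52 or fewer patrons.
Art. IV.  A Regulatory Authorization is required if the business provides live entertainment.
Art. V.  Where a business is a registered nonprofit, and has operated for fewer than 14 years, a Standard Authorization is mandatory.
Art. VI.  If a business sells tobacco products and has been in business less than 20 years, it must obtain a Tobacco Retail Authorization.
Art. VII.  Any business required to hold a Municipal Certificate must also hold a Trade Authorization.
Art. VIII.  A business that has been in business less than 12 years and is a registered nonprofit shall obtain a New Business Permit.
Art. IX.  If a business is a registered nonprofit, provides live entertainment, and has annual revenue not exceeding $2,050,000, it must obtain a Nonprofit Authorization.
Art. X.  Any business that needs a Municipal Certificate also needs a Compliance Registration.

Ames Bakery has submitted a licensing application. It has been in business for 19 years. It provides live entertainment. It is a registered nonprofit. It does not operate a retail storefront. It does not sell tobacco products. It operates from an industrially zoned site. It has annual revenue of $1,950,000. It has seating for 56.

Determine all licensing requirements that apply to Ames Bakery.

Art. I. seating 56 > 42 → Trade Certificate not required.
Art. II. provides live entertainment; revenue $1,950,000 ≤ $2,150,000 → General Business Permit required.
Art. III. seating 56 > 52 → Municipal Certificate not required.
Art. IV. provides live entertainment → Regulatory Authorization required.
Art. V. is a registered nonprofit; years in business 19 ≥ 14 → Standard Authorization not required.
Art. VI. does not sell tobacco products; years in business 19 < 20 → Tobacco Retail Authorization not required.
Art. VII. Municipal Certificate is not required → no effect.
Art. VIII. years in business 19 ≥ 12; is a registered nonprofit → New Business Permit not required.
Art. IX. is a registered nonprofit; provides live entertainment; revenue $1,950,000 ≤ $2,050,000 → Nonprofit Authorization required.
Art. X. Municipal Certificate is not required → no effect.

General Business Permit, Nonprofit Authorization, Regulatory Authorization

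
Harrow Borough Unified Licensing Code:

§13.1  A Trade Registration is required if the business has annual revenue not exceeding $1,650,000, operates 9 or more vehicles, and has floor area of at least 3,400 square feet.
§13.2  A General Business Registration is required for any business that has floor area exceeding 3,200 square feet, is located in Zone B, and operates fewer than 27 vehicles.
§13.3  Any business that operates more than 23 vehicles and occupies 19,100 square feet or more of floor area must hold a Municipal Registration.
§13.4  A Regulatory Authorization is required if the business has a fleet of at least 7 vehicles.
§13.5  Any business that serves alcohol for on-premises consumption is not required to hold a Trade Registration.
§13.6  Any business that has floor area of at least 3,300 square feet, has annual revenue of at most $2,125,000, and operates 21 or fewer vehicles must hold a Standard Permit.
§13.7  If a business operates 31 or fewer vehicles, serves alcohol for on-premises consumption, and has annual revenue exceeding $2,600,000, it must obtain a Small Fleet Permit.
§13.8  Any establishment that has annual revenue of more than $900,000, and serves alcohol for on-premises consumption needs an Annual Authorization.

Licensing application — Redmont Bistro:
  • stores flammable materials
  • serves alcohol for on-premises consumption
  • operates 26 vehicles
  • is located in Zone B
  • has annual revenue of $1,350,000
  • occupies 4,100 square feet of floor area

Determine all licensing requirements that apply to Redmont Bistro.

Annual Authorization, General Business Registration, Regulatory Authorization

§13.1 revenue $1,350,000 ≤ $1,650,000; vehicles 26 ≥ 9; floor area 4,100 square feet ≥ 3,400 square feet → Trade Registration required.
§13.2 floor area 4,100 square feet > 3,200 square feet; is located in Zone B; vehicles 26 < 27 → General Business Registration required.
§13.3 vehicles 26 > 23; floor area 4,100 square feet < 19,100 square feet → Municipal Registration not required.
§13.4 vehicles 26 ≥ 7 → Regulatory Authorization required.
§13.5 serves alcohol for on-premises consumption → exempt from Trade Registration.
§13.6 floor area 4,100 square feet ≥ 3,300 square feet; revenue $1,350,000 ≤ $2,125,000; vehicles 26 > 21 → Standard Permit not required.
§13.7 vehicles 26 ≤ 31; serves alcohol for on-premises consumption; revenue $1,350,000 ≤ $2,600,000 → Small Fleet Permit not required.
§13.8 revenue $1,350,000 > $900,000; serves alcohol for on-premises consumption → Annual Authorization required.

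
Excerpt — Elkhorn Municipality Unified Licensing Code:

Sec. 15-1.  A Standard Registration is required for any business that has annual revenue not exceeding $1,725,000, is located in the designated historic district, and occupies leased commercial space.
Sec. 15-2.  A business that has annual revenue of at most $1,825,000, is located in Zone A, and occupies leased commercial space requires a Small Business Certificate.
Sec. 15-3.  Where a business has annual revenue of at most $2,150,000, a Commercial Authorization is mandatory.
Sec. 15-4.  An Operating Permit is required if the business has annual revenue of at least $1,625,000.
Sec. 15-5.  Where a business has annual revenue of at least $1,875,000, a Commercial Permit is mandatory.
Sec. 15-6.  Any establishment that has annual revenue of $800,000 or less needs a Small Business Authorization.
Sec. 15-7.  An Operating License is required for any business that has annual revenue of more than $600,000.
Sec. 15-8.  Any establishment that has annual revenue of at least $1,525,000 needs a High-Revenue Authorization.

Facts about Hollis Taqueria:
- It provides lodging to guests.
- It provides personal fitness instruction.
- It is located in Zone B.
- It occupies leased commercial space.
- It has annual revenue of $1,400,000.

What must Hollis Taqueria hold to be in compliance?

Commercial Authorization, Operating License

Sec. 15-1. revenue $1,400,000 ≤ $1,725,000; is located in Zone B (not: is located in the designated historic district); occupies leased commercial space → Standard Registration not required.
Sec. 15-2. revenue $1,400,000 ≤ $1,825,000; is located in Zone B (not: is located in Zone A); occupies leased commercial space → Small Business Certificate not required.
Sec. 15-3. revenue $1,400,000 ≤ $2,150,000 → Commercial Authorization required.
Sec. 15-4. revenue $1,400,000 < $1,625,000 → Operating Permit not required.
Sec. 15-5. revenue $1,400,000 < $1,875,000 → Commercial Permit not required.
Sec. 15-6. revenue $1,400,000 > $800,000 → Small Business Authorization not required.
Sec. 15-7. revenue $1,400,000 > $600,000 → Operating License required.
Sec. 15-8. revenue $1,400,000 < $1,525,000 → High-Revenue Authorization not required.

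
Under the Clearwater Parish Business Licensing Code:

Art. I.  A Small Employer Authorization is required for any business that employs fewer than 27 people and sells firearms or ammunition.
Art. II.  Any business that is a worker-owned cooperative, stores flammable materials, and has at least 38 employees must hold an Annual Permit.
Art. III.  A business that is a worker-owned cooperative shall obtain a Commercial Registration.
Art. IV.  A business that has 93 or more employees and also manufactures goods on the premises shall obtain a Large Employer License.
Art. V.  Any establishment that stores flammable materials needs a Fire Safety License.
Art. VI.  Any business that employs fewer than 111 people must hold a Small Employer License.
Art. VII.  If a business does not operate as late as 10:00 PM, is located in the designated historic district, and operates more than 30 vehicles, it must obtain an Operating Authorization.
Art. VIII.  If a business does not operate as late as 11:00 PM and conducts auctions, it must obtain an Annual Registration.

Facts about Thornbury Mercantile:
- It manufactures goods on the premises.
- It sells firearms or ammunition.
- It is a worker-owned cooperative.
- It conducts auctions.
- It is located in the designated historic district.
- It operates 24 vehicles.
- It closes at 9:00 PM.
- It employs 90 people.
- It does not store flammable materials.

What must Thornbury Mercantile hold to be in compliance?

Art. I. employees 90 ≥ 27; sells firearms or ammunition → Small Employer Authorization not required.
Art. II. is a worker-owned cooperative; does not store flammable materials; employees 90 ≥ 38 → Annual Permit not required.
Art. III. is a worker-owned cooperative → Commercial Registration required.
Art. IV. employees 90 < 93; manufactures goods on the premises → Large Employer License not required.
Art. V. does not store flammable materials → Fire Safety License not required.
Art. VI. employees 90 < 111 → Small Employer License required.
Art. VII. closes 9:00 PM, at/before 10:00 PM; is located in the designated historic district; vehicles 24 ≤ 30 → Operating Authorization not required.
Art. VIII. closes 9:00 PM, at/before 11:00 PM; conducts auctions → Annual Registration required.

Annual Registration, Commercial Registration, Small Employer License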